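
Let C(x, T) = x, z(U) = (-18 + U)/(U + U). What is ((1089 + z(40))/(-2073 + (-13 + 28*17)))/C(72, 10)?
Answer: -43571/4636800 ≈ -0.0093968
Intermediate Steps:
z(U) = (-18 + U)/(2*U) (z(U) = (-18 + U)/((2*U)) = (-18 + U)*(1/(2*U)) = (-18 + U)/(2*U))
((1089 + z(40))/(-2073 + (-13 + 28*17)))/C(72, 10) = ((1089 + (½)*(-18 + 40)/40)/(-2073 + (-13 + 28*17)))/72 = ((1089 + (½)*(1/40)*22)/(-2073 + (-13 + 476)))*(1/72) = ((1089 + 11/40)/(-2073 + 463))*(1/72) = ((43571/40)/(-1610))*(1/72) = ((43571/40)*(-1/1610))*(1/72) = -43571/64400*1/72 = -43571/4636800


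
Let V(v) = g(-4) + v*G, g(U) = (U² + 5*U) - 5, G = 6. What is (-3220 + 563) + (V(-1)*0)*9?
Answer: -2657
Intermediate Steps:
g(U) = -5 + U² + 5*U
V(v) = -9 + 6*v (V(v) = (-5 + (-4)² + 5*(-4)) + v*6 = (-5 + 16 - 20) + 6*v = -9 + 6*v)
(-3220 + 563) + (V(-1)*0)*9 = (-3220 + 563) + ((-9 + 6*(-1))*0)*9 = -2657 + ((-9 - 6)*0)*9 = -2657 - 15*0*9 = -2657 + 0*9 = -2657 + 0 = -2657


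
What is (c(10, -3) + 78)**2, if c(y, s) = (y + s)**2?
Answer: 16129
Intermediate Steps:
c(y, s) = (s + y)**2
(c(10, -3) + 78)**2 = ((-3 + 10)**2 + 78)**2 = (7**2 + 78)**2 = (49 + 78)**2 = 127**2 = 16129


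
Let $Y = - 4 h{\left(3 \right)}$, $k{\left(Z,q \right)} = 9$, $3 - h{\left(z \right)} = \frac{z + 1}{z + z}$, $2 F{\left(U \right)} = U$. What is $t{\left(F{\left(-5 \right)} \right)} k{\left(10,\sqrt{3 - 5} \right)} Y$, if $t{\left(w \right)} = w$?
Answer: $210$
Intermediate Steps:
$F{\left(U \right)} = \frac{U}{2}$
$h{\left(z \right)} = 3 - \frac{1 + z}{2 z}$ ($h{\left(z \right)} = 3 - \frac{z + 1}{z + z} = 3 - \frac{1 + z}{2 z}$)
$Y = - \frac{28}{3}$ ($Y = - 4 \frac{-1 + 5 \cdot 3}{2 \cdot 3} = - 4 \cdot \frac{1}{2} \cdot \frac{1}{3} \left(-1 + 15\right) = - 4 \cdot \frac{1}{2} \cdot \frac{1}{3} \cdot 14 = \left(-4\right) \frac{7}{3} = - \frac{28}{3} \approx -9.3333$)
$t{\left(F{\left(-5 \right)} \right)} k{\left(10,\sqrt{3 - 5} \right)} Y = \frac{1}{2} \left(-5\right) 9 \left(- \frac{28}{3}\right) = \left(- \frac{5}{2}\right) 9 \left(- \frac{28}{3}\right) = \left(- \frac{45}{2}\right) \left(- \frac{28}{3}\right) = 210$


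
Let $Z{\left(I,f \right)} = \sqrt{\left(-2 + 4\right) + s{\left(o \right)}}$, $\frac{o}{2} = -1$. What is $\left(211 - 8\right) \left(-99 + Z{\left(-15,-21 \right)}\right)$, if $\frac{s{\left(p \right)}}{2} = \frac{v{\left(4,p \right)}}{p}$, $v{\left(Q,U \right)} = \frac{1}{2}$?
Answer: $-20097 + \frac{203 \sqrt{6}}{2} \approx -19848.0$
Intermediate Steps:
$o = -2$ ($o = 2 \left(-1\right) = -2$)
$v{\left(Q,U \right)} = \frac{1}{2}$
$s{\left(p \right)} = \frac{1}{p}$ ($s{\left(p \right)} = 2 \frac{1}{2 p} = \frac{1}{p}$)
$Z{\left(I,f \right)} = \frac{\sqrt{6}}{2}$ ($Z{\left(I,f \right)} = \sqrt{\left(-2 + 4\right) + \frac{1}{-2}} = \sqrt{2 - \frac{1}{2}} = \sqrt{\frac{3}{2}} = \frac{\sqrt{6}}{2}$)
$\left(211 - 8\right) \left(-99 + Z{\left(-15,-21 \right)}\right) = \left(211 - 8\right) \left(-99 + \frac{\sqrt{6}}{2}\right) = 203 \left(-99 + \frac{\sqrt{6}}{2}\right) = -20097 + \frac{203 \sqrt{6}}{2}$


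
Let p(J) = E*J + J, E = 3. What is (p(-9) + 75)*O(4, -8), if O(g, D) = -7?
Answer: -273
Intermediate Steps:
p(J) = 4*J (p(J) = 3*J + J = 4*J)
(p(-9) + 75)*O(4, -8) = (4*(-9) + 75)*(-7) = (-36 + 75)*(-7) = 39*(-7) = -273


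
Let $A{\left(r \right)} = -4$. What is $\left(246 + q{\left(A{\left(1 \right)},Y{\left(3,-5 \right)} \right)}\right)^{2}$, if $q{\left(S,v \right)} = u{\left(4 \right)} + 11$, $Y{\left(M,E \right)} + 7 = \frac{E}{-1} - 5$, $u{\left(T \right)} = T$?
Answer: $68121$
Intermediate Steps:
$Y{\left(M,E \right)} = -12 - E$ ($Y{\left(M,E \right)} = -7 + \left(\frac{E}{-1} - 5\right) = -7 - \left(5 + E\right) = -12 - E$)
$q{\left(S,v \right)} = 15$ ($q{\left(S,v \right)} = 4 + 11 = 15$)
$\left(246 + q{\left(A{\left(1 \right)},Y{\left(3,-5 \right)} \right)}\right)^{2} = \left(246 + 15\right)^{2} = 261^{2} = 68121$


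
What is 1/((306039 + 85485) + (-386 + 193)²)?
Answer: 1/428773 ≈ 2.3322e-6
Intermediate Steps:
1/((306039 + 85485) + (-386 + 193)²) = 1/(391524 + (-193)²) = 1/(391524 + 37249) = 1/428773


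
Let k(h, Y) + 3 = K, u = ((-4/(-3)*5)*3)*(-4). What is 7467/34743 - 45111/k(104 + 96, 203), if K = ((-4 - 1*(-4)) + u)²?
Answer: -506508358/74083657 ≈ -6.8370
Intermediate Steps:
u = -80 (u = ((-4*(-⅓)*5)*3)*(-4) = (((4/3)*5)*3)*(-4) = ((20/3)*3)*(-4) = 20*(-4) = -80)
K = 6400 (K = ((-4 - 1*(-4)) - 80)² = ((-4 + 4) - 80)² = (0 - 80)² = (-80)² = 6400)
k(h, Y) = 6397 (k(h, Y) = -3 + 6400 = 6397)
7467/34743 - 45111/k(104 + 96, 203) = 7467/34743 - 45111/6397 = 7467*(1/34743) - 45111*1/6397 = 2489/11581 - 45111/6397 = -506508358/74083657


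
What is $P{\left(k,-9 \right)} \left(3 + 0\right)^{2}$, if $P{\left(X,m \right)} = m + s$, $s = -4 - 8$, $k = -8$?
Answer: $-189$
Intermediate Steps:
$s = -12$
$P{\left(X,m \right)} = -12 + m$ ($P{\left(X,m \right)} = m - 12 = -12 + m$)
$P{\left(k,-9 \right)} \left(3 + 0\right)^{2} = \left(-12 - 9\right) \left(3 + 0\right)^{2} = - 21 \cdot 3^{2} = \left(-21\right) 9 = -189$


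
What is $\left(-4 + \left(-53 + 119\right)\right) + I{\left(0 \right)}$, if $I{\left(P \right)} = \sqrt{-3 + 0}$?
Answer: $62 + i \sqrt{3} \approx 62.0 + 1.732 i$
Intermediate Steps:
$I{\left(P \right)} = i \sqrt{3}$ ($I{\left(P \right)} = \sqrt{-3} = i \sqrt{3}$)
$\left(-4 + \left(-53 + 119\right)\right) + I{\left(0 \right)} = \left(-4 + \left(-53 + 119\right)\right) + i \sqrt{3} = \left(-4 + 66\right) + i \sqrt{3} = 62 + i \sqrt{3}$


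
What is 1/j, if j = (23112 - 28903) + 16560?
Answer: 1/10769 ≈ 9.2859e-5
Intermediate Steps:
j = 10769 (j = -5791 + 16560 = 10769)
1/j = 1/10769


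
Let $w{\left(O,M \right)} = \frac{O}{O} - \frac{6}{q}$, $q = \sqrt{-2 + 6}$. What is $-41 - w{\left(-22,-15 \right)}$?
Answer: $-39$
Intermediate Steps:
$q = 2$ ($q = \sqrt{4} = 2$)
$w{\left(O,M \right)} = -2$ ($w{\left(O,M \right)} = \frac{O}{O} - \frac{6}{2} = 1 - 3 = -2$)
$-41 - w{\left(-22,-15 \right)} = -41 - -2 = -41 + 2 = -39$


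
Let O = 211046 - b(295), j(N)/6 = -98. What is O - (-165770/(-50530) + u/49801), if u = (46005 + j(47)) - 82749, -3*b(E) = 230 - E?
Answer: 159307398056326/754933359 ≈ 2.1102e+5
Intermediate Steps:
b(E) = -230/3 + E/3 (b(E) = -(230 - E)/3 = -230/3 + E/3)
j(N) = -588 (j(N) = 6*(-98) = -588)
u = -37332 (u = (46005 - 588) - 82749 = 45417 - 82749 = -37332)
O = 633073/3 (O = 211046 - (-230/3 + (1/3)*295) = 211046 - (-230/3 + 295/3) = 211046 - 1*65/3 = 211046 - 65/3 = 633073/3 ≈ 2.1102e+5)
O - (-165770/(-50530) + u/49801) = 633073/3 - (-165770/(-50530) - 37332/49801) = 633073/3 - (-165770*(-1/50530) - 37332*1/49801) = 633073/3 - (16577/5053 - 37332/49801) = 633073/3 - 1*636912581/251644453 = 633073/3 - 636912581/251644453 = 159307398056326/754933359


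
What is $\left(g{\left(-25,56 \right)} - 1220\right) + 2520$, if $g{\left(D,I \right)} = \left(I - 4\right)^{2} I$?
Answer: $152724$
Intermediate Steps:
$g{\left(D,I \right)} = I \left(-4 + I\right)^{2}$ ($g{\left(D,I \right)} = \left(-4 + I\right)^{2} I = I \left(-4 + I\right)^{2}$)
$\left(g{\left(-25,56 \right)} - 1220\right) + 2520 = \left(56 \left(-4 + 56\right)^{2} - 1220\right) + 2520 = \left(56 \cdot 52^{2} - 1220\right) + 2520 = \left(56 \cdot 2704 - 1220\right) + 2520 = \left(151424 - 1220\right) + 2520 = 150204 + 2520 = 152724$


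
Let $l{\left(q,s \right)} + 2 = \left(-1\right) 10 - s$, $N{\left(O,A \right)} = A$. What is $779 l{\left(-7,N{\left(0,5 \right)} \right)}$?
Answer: $-13243$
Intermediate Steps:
$l{\left(q,s \right)} = -12 - s$ ($l{\left(q,s \right)} = -2 - \left(10 + s\right) = -12 - s$)
$779 l{\left(-7,N{\left(0,5 \right)} \right)} = 779 \left(-12 - 5\right) = 779 \left(-17\right) = -13243$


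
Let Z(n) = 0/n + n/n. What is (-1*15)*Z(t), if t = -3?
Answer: -15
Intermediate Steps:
Z(n) = 1 (Z(n) = 0 + 1 = 1)
(-1*15)*Z(t) = -1*15*1 = -15*1 = -15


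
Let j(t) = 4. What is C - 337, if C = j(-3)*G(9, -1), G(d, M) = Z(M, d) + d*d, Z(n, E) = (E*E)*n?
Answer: -337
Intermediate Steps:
Z(n, E) = n*E**2 (Z(n, E) = E**2*n = n*E**2)
G(d, M) = d**2 + M*d**2 (G(d, M) = M*d**2 + d*d = M*d**2 + d**2 = d**2 + M*d**2)
C = 0 (C = 4*(9**2*(1 - 1)) = 4*(81*0) = 4*0 = 0)
C - 337 = 0 - 337 = -337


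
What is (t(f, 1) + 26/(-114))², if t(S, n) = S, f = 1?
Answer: 1936/3249 ≈ 0.59588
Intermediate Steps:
(t(f, 1) + 26/(-114))² = (1 + 26/(-114))² = (1 + 26*(-1/114))² = (1 - 13/57)² = (44/57)² = 1936/3249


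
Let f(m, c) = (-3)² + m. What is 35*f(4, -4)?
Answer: 455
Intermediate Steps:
f(m, c) = 9 + m
35*f(4, -4) = 35*(9 + 4) = 35*13 = 455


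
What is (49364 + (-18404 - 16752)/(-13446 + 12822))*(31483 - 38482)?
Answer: -17986433809/52 ≈ -3.4589e+8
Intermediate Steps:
(49364 + (-18404 - 16752)/(-13446 + 12822))*(31483 - 38482) = (49364 - 35156/(-624))*(-6999) = (49364 - 35156*(-1/624))*(-6999) = (49364 + 8789/156)*(-6999) = (7709573/156)*(-6999) = -17986433809/52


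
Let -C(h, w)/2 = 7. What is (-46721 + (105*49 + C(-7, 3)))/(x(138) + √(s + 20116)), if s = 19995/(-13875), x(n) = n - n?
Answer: -207950*√688420779/18605967 ≈ -293.25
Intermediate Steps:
x(n) = 0
s = -1333/925 (s = 19995*(-1/13875) = -1333/925 ≈ -1.4411)
C(h, w) = -14 (C(h, w) = -2*7 = -14)
(-46721 + (105*49 + C(-7, 3)))/(x(138) + √(s + 20116)) = (-46721 + (105*49 - 14))/(0 + √(-1333/925 + 20116)) = (-46721 + (5145 - 14))/(0 + √(18605967/925)) = (-46721 + 5131)/(0 + √688420779/185) = -41590*5*√688420779/18605967 = -207950*√688420779/18605967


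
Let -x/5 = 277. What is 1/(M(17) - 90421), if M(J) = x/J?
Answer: -17/1538542 ≈ -1.1049e-5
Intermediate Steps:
x = -1385 (x = -5*277 = -1385)
M(J) = -1385/J
1/(M(17) - 90421) = 1/(-1385/17 - 90421) = 1/(-1538542/17) = -17/1538542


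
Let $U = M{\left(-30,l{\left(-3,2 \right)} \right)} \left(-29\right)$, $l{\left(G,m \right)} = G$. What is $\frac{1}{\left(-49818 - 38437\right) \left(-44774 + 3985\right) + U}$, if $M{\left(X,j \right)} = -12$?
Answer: $\frac{1}{3599833543} \approx 2.7779 \cdot 10^{-10}$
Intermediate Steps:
$U = 348$ ($U = \left(-12\right) \left(-29\right) = 348$)
$\frac{1}{\left(-49818 - 38437\right) \left(-44774 + 3985\right) + U} = \frac{1}{\left(-49818 - 38437\right) \left(-44774 + 3985\right) + 348} = \frac{1}{\left(-88255\right) \left(-40789\right) + 348} = \frac{1}{3599833195 + 348} = \frac{1}{3599833543}$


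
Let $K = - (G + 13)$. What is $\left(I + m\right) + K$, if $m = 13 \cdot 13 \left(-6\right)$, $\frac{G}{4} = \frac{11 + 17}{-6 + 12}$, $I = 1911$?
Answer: $\frac{2596}{3} \approx 865.33$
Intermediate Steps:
$G = \frac{56}{3}$ ($G = 4 \frac{11 + 17}{-6 + 12} = 4 \cdot \frac{28}{6} = 4 \cdot 28 \cdot \frac{1}{6} = 4 \cdot \frac{14}{3} = \frac{56}{3} \approx 18.667$)
$K = - \frac{95}{3}$ ($K = - (\frac{56}{3} + 13) = \left(-1\right) \frac{95}{3} = - \frac{95}{3} \approx -31.667$)
$m = -1014$ ($m = 169 \left(-6\right) = -1014$)
$\left(I + m\right) + K = \left(1911 - 1014\right) - \frac{95}{3} = 897 - \frac{95}{3} = \frac{2596}{3}$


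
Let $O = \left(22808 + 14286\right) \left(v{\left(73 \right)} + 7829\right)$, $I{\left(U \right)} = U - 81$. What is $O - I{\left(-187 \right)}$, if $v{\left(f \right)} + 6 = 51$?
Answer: $292078424$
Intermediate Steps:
$v{\left(f \right)} = 45$ ($v{\left(f \right)} = -6 + 51 = 45$)
$I{\left(U \right)} = -81 + U$ ($I{\left(U \right)} = U - 81 = -81 + U$)
$O = 292078156$ ($O = \left(22808 + 14286\right) \left(45 + 7829\right) = 37094 \cdot 7874 = 292078156$)
$O - I{\left(-187 \right)} = 292078156 - \left(-81 - 187\right) = 292078156 - -268 = 292078156 + 268 = 292078424$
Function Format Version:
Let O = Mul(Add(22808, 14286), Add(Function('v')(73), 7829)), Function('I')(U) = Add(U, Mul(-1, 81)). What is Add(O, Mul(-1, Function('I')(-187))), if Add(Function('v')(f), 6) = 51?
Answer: 292078424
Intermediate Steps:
Function('v')(f) = 45 (Function('v')(f) = Add(-6, 51) = 45)
Function('I')(U) = Add(-81, U) (Function('I')(U) = Add(U, -81) = Add(-81, U))
O = 292078156 (O = Mul(Add(22808, 14286), Add(45, 7829)) = Mul(37094, 7874) = 292078156)
Add(O, Mul(-1, Function('I')(-187))) = Add(292078156, Mul(-1, Add(-81, -187))) = Add(292078156, Mul(-1, -268)) = Add(292078156, 268) = 292078424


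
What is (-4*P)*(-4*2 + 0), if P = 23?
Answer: 736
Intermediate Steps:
(-4*P)*(-4*2 + 0) = (-4*23)*(-4*2 + 0) = -92*(-8 + 0) = -92*(-8) = 736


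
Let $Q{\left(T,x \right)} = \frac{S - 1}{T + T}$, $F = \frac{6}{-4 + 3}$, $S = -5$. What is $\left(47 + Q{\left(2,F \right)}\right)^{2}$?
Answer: $\frac{8281}{4} \approx 2070.3$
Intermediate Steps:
$F = -6$ ($F = \frac{6}{-1} = 6 \left(-1\right) = -6$)
$Q{\left(T,x \right)} = - \frac{3}{T}$ ($Q{\left(T,x \right)} = \frac{-5 - 1}{T + T} = - \frac{6}{2 T} = - 6 \frac{1}{2 T} = - \frac{3}{T}$)
$\left(47 + Q{\left(2,F \right)}\right)^{2} = \left(47 - \frac{3}{2}\right)^{2} = \left(\frac{91}{2}\right)^{2} = \frac{8281}{4}$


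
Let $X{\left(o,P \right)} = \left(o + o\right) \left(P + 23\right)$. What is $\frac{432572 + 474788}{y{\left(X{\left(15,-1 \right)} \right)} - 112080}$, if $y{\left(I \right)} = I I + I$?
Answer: $\frac{45368}{16209} \approx 2.7989$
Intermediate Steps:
$X{\left(o,P \right)} = 2 o \left(23 + P\right)$
$y{\left(I \right)} = I + I^{2}$ ($y{\left(I \right)} = I^{2} + I = I + I^{2}$)
$\frac{432572 + 474788}{y{\left(X{\left(15,-1 \right)} \right)} - 112080} = \frac{432572 + 474788}{2 \cdot 15 \left(23 - 1\right) \left(1 + 2 \cdot 15 \left(23 - 1\right)\right) - 112080} = \frac{907360}{2 \cdot 15 \cdot 22 \left(1 + 2 \cdot 15 \cdot 22\right) - 112080} = \frac{907360}{660 \left(1 + 660\right) - 112080} = \frac{907360}{660 \cdot 661 - 112080} = \frac{907360}{436260 - 112080} = \frac{907360}{324180} = 907360 \cdot \frac{1}{324180} = \frac{45368}{16209}$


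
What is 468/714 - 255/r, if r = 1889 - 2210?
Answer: 18461/12733 ≈ 1.4499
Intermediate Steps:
r = -321
468/714 - 255/r = 468/714 - 255/(-321) = 468*(1/714) - 255*(-1/321) = 78/119 + 85/107 = 18461/12733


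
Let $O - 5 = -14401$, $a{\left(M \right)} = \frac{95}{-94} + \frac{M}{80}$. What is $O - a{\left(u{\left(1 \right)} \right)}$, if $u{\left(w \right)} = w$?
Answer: $- \frac{54125207}{3760} \approx -14395.0$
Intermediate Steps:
$a{\left(M \right)} = - \frac{95}{94} + \frac{M}{80}$ ($a{\left(M \right)} = 95 \left(- \frac{1}{94}\right) + M \frac{1}{80} = - \frac{95}{94} + \frac{M}{80}$)
$O = -14396$ ($O = 5 - 14401 = -14396$)
$O - a{\left(u{\left(1 \right)} \right)} = -14396 - \left(- \frac{95}{94} + \frac{1}{80} \cdot 1\right) = -14396 - \left(- \frac{95}{94} + \frac{1}{80}\right) = -14396 - - \frac{3753}{3760} = -14396 + \frac{3753}{3760} = - \frac{54125207}{3760}$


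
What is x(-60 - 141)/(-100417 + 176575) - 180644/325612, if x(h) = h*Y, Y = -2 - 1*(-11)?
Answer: -398514385/688832186 ≈ -0.57854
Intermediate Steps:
Y = 9 (Y = -2 + 11 = 9)
x(h) = 9*h (x(h) = h*9 = 9*h)
x(-60 - 141)/(-100417 + 176575) - 180644/325612 = (9*(-60 - 141))/(-100417 + 176575) - 180644/325612 = (9*(-201))/76158 - 180644*1/325612 = -1809*1/76158 - 45161/81403 = -201/8462 - 45161/81403 = -398514385/688832186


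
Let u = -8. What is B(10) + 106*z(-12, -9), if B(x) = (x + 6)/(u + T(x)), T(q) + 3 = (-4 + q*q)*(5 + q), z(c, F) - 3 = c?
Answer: -1363250/1429 ≈ -953.99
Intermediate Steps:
z(c, F) = 3 + c
T(q) = -3 + (-4 + q**2)*(5 + q) (T(q) = -3 + (-4 + q*q)*(5 + q) = -3 + (-4 + q**2)*(5 + q))
B(x) = (6 + x)/(-31 + x**3 - 4*x + 5*x**2) (B(x) = (x + 6)/(-8 + (-23 + x**3 - 4*x + 5*x**2)) = (6 + x)/(-31 + x**3 - 4*x + 5*x**2))
B(10) + 106*z(-12, -9) = (6 + 10)/(-31 + 10**3 - 4*10 + 5*10**2) + 106*(3 - 12) = 16/(-31 + 1000 - 40 + 5*100) + 106*(-9) = 16/(-31 + 1000 - 40 + 500) - 954 = 16/1429 - 954 = -1363250/1429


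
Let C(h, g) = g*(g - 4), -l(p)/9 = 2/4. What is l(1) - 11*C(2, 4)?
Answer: -9/2 ≈ -4.5000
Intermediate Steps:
l(p) = -9/2 (l(p) = -18/4 = -9*½ = -9/2)
C(h, g) = g*(-4 + g)
l(1) - 11*C(2, 4) = -9/2 - 44*(-4 + 4) = -9/2 - 44*0 = -9/2 - 11*0 = -9/2 + 0 = -9/2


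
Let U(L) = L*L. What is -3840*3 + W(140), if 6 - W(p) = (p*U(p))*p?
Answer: -384171514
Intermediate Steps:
U(L) = L²
W(p) = 6 - p⁴ (W(p) = 6 - p*p²*p = 6 - p³*p = 6 - p⁴)
-3840*3 + W(140) = -3840*3 + (6 - 1*140⁴) = -11520 + (6 - 1*384160000) = -11520 + (6 - 384160000) = -11520 - 384159994 = -384171514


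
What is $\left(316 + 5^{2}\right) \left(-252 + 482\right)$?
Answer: $78430$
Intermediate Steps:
$\left(316 + 5^{2}\right) \left(-252 + 482\right) = \left(316 + 25\right) 230 = 341 \cdot 230 = 78430$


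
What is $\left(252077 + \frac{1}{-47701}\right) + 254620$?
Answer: $\frac{24169953596}{47701} \approx 5.067 \cdot 10^{5}$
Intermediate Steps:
$\left(252077 + \frac{1}{-47701}\right) + 254620 = \left(252077 - \frac{1}{47701}\right) + 254620 = \frac{12024324976}{47701} + 254620 = \frac{24169953596}{47701}$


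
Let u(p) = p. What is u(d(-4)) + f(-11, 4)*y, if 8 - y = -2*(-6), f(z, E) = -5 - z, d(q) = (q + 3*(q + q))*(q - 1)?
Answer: 116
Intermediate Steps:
d(q) = 7*q*(-1 + q) (d(q) = (q + 3*(2*q))*(-1 + q) = (q + 6*q)*(-1 + q) = (7*q)*(-1 + q) = 7*q*(-1 + q))
y = -4 (y = 8 - (-2)*(-6) = 8 - 1*12 = 8 - 12 = -4)
u(d(-4)) + f(-11, 4)*y = 7*(-4)*(-1 - 4) + (-5 - 1*(-11))*(-4) = 7*(-4)*(-5) + (-5 + 11)*(-4) = 140 + 6*(-4) = 140 - 24 = 116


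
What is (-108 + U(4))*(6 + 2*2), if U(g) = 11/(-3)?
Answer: -3350/3 ≈ -1116.7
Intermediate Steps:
U(g) = -11/3 (U(g) = 11*(-⅓) = -11/3)
(-108 + U(4))*(6 + 2*2) = (-108 - 11/3)*(6 + 2*2) = -335*(6 + 4)/3 = -335/3*10 = -3350/3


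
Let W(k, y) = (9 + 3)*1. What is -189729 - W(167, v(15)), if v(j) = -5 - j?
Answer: -189741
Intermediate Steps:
W(k, y) = 12 (W(k, y) = 12*1 = 12)
-189729 - W(167, v(15)) = -189729 - 1*12 = -189729 - 12 = -189741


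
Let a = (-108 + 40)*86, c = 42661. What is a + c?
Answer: 36813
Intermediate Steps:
a = -5848 (a = -68*86 = -5848)
a + c = -5848 + 42661 = 36813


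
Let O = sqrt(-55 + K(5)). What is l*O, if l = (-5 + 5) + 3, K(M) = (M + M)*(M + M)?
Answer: 9*sqrt(5) ≈ 20.125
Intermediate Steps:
K(M) = 4*M**2 (K(M) = (2*M)*(2*M) = 4*M**2)
l = 3 (l = 0 + 3 = 3)
O = 3*sqrt(5) (O = sqrt(-55 + 4*5**2) = sqrt(-55 + 4*25) = sqrt(-55 + 100) = sqrt(45) = 3*sqrt(5) ≈ 6.7082)
l*O = 3*(3*sqrt(5)) = 9*sqrt(5)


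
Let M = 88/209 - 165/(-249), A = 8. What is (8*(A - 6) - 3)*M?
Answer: 22217/1577 ≈ 14.088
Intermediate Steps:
M = 1709/1577 (M = 88*(1/209) - 165*(-1/249) = 8/19 + 55/83 = 1709/1577 ≈ 1.0837)
(8*(A - 6) - 3)*M = (8*(8 - 6) - 3)*(1709/1577) = (8*2 - 3)*(1709/1577) = (16 - 3)*(1709/1577) = 13*(1709/1577) = 22217/1577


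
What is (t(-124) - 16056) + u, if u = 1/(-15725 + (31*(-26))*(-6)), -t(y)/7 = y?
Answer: -165382133/10889 ≈ -15188.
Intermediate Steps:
t(y) = -7*y
u = -1/10889 (u = 1/(-15725 - 806*(-6)) = 1/(-15725 + 4836) = 1/(-10889) = -1/10889 ≈ -9.1836e-5)
(t(-124) - 16056) + u = (-7*(-124) - 16056) - 1/10889 = (868 - 16056) - 1/10889 = -15188 - 1/10889 = -165382133/10889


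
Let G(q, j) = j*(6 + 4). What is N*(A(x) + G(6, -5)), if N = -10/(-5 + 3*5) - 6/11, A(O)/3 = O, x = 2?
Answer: 68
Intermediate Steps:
A(O) = 3*O
G(q, j) = 10*j (G(q, j) = j*10 = 10*j)
N = -17/11 (N = -10/(-5 + 15) - 6*1/11 = -10/10 - 6/11 = -10*⅒ - 6/11 = -1 - 6/11 = -17/11 ≈ -1.5455)
N*(A(x) + G(6, -5)) = -17*(3*2 + 10*(-5))/11 = -17*(6 - 50)/11 = -17/11*(-44) = 68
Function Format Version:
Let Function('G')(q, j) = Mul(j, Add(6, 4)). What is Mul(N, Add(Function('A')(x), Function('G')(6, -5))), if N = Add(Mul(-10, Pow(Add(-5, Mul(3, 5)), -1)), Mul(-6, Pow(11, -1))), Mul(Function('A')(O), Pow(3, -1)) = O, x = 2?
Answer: 68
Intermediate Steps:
Function('A')(O) = Mul(3, O)
Function('G')(q, j) = Mul(10, j) (Function('G')(q, j) = Mul(j, 10) = Mul(10, j))
N = Rational(-17, 11) (N = Add(Mul(-10, Pow(Add(-5, 15), -1)), Mul(-6, Rational(1, 11))) = Add(Mul(-10, Pow(10, -1)), Rational(-6, 11)) = Add(Mul(-10, Rational(1, 10)), Rational(-6, 11)) = Add(-1, Rational(-6, 11)) = Rational(-17, 11) ≈ -1.5455)
Mul(N, Add(Function('A')(x), Function('G')(6, -5))) = Mul(Rational(-17, 11), Add(Mul(3, 2), Mul(10, -5))) = Mul(Rational(-17, 11), Add(6, -50)) = Mul(Rational(-17, 11), -44) = 68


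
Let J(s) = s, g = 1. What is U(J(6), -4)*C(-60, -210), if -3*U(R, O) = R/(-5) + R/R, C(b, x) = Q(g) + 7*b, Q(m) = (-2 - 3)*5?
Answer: -89/3 ≈ -29.667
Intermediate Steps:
Q(m) = -25 (Q(m) = -5*5 = -25)
C(b, x) = -25 + 7*b
U(R, O) = -⅓ + R/15 (U(R, O) = -(R/(-5) + R/R)/3 = -(R*(-⅕) + 1)/3 = -(-R/5 + 1)/3 = -(1 - R/5)/3 = -⅓ + R/15)
U(J(6), -4)*C(-60, -210) = (-⅓ + (1/15)*6)*(-25 + 7*(-60)) = (-⅓ + ⅖)*(-25 - 420) = (1/15)*(-445) = -89/3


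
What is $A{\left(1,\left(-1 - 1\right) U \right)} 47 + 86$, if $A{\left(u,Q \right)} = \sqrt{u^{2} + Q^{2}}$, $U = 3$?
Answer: $86 + 47 \sqrt{37} \approx 371.89$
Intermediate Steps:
$A{\left(u,Q \right)} = \sqrt{Q^{2} + u^{2}}$
$A{\left(1,\left(-1 - 1\right) U \right)} 47 + 86 = \sqrt{\left(\left(-1 - 1\right) 3\right)^{2} + 1^{2}} \cdot 47 + 86 = \sqrt{\left(\left(-2\right) 3\right)^{2} + 1} \cdot 47 + 86 = \sqrt{\left(-6\right)^{2} + 1} \cdot 47 + 86 = \sqrt{36 + 1} \cdot 47 + 86 = \sqrt{37} \cdot 47 + 86 = 47 \sqrt{37} + 86 = 86 + 47 \sqrt{37}$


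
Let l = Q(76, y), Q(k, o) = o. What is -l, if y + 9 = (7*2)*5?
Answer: -61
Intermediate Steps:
y = 61 (y = -9 + (7*2)*5 = -9 + 14*5 = -9 + 70 = 61)
l = 61
-l = -1*61 = -61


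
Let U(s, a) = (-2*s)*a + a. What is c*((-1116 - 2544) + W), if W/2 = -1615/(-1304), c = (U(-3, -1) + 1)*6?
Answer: 21462345/163 ≈ 1.3167e+5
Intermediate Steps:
U(s, a) = a - 2*a*s (U(s, a) = -2*a*s + a = a - 2*a*s)
c = -36 (c = (-(1 - 2*(-3)) + 1)*6 = (-(1 + 6) + 1)*6 = (-1*7 + 1)*6 = (-7 + 1)*6 = -6*6 = -36)
W = 1615/652 (W = 2*(-1615/(-1304)) = 2*(-1615*(-1/1304)) = 2*(1615/1304) = 1615/652 ≈ 2.4770)
c*((-1116 - 2544) + W) = -36*((-1116 - 2544) + 1615/652) = -36*(-3660 + 1615/652) = -36*(-2384705/652) = 21462345/163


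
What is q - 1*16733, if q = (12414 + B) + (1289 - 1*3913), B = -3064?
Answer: -10007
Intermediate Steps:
q = 6726 (q = (12414 - 3064) + (1289 - 1*3913) = 9350 + (1289 - 3913) = 9350 - 2624 = 6726)
q - 1*16733 = 6726 - 1*16733 = 6726 - 16733 = -10007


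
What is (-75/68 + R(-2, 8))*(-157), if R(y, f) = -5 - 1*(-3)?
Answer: 33127/68 ≈ 487.16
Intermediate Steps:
R(y, f) = -2 (R(y, f) = -5 + 3 = -2)
(-75/68 + R(-2, 8))*(-157) = (-75/68 - 2)*(-157) = -211/68*(-157) = 33127/68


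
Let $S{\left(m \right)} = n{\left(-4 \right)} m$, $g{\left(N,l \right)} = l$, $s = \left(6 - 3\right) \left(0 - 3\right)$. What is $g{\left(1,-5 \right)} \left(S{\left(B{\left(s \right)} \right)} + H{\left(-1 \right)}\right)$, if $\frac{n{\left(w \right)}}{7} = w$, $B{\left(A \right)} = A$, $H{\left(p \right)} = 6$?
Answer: $-1290$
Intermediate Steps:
$s = -9$ ($s = 3 \left(-3\right) = -9$)
$n{\left(w \right)} = 7 w$
$S{\left(m \right)} = - 28 m$ ($S{\left(m \right)} = 7 \left(-4\right) m = - 28 m$)
$g{\left(1,-5 \right)} \left(S{\left(B{\left(s \right)} \right)} + H{\left(-1 \right)}\right) = - 5 \left(\left(-28\right) \left(-9\right) + 6\right) = - 5 \left(252 + 6\right) = \left(-5\right) 258 = -1290$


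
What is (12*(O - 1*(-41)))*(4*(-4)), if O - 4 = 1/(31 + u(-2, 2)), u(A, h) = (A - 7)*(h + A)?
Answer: -268032/31 ≈ -8646.2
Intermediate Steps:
u(A, h) = (-7 + A)*(A + h)
O = 125/31 (O = 4 + 1/(31 + ((-2)**2 - 7*(-2) - 7*2 - 2*2)) = 4 + 1/(31 + (4 + 14 - 14 - 4)) = 4 + 1/(31 + 0) = 4 + 1/31 = 125/31 ≈ 4.0323)
(12*(O - 1*(-41)))*(4*(-4)) = (12*(125/31 - 1*(-41)))*(4*(-4)) = (12*(125/31 + 41))*(-16) = (12*(1396/31))*(-16) = (16752/31)*(-16) = -268032/31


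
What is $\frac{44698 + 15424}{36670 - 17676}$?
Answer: $\frac{30061}{9497} \approx 3.1653$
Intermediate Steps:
$\frac{44698 + 15424}{36670 - 17676} = \frac{60122}{18994} = 60122 \cdot \frac{1}{18994} = \frac{30061}{9497}$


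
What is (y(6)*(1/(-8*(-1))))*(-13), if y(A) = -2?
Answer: 13/4 ≈ 3.2500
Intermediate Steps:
(y(6)*(1/(-8*(-1))))*(-13) = -2/((-8)*(-1))*(-13) = -(-1)*(-1)/4*(-13) = -2*1/8*(-13) = -1/4*(-13) = 13/4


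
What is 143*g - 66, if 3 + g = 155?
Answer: 21670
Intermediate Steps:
g = 152 (g = -3 + 155 = 152)
143*g - 66 = 143*152 - 66 = 21736 - 66 = 21670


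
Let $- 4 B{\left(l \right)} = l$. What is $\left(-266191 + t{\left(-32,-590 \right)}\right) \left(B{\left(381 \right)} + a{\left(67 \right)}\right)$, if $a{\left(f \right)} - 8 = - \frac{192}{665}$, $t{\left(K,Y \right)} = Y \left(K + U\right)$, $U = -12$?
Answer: $\frac{55938509043}{2660} \approx 2.103 \cdot 10^{7}$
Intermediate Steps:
$B{\left(l \right)} = - \frac{l}{4}$
$t{\left(K,Y \right)} = Y \left(-12 + K\right)$ ($t{\left(K,Y \right)} = Y \left(K - 12\right) = Y \left(-12 + K\right)$)
$a{\left(f \right)} = \frac{5128}{665}$ ($a{\left(f \right)} = 8 - \frac{192}{665} = \frac{5128}{665}$)
$\left(-266191 + t{\left(-32,-590 \right)}\right) \left(B{\left(381 \right)} + a{\left(67 \right)}\right) = \left(-266191 - 590 \left(-12 - 32\right)\right) \left(\left(- \frac{1}{4}\right) 381 + \frac{5128}{665}\right) = \left(-266191 - -25960\right) \left(- \frac{381}{4} + \frac{5128}{665}\right) = \left(-266191 + 25960\right) \left(- \frac{232853}{2660}\right) = \left(-240231\right) \left(- \frac{232853}{2660}\right) = \frac{55938509043}{2660}$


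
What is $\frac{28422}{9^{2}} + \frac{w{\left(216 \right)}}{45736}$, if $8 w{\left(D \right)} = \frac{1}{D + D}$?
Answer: $\frac{55462766593}{158063616} \approx 350.89$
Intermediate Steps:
$w{\left(D \right)} = \frac{1}{16 D}$ ($w{\left(D \right)} = \frac{1}{8 \left(D + D\right)} = \frac{1}{8 \cdot 2 D} = \frac{\frac{1}{2} \frac{1}{D}}{8} = \frac{1}{16 D}$)
$\frac{28422}{9^{2}} + \frac{w{\left(216 \right)}}{45736} = \frac{28422}{9^{2}} + \frac{\frac{1}{16} \cdot \frac{1}{216}}{45736} = \frac{28422}{81} + \frac{1}{16} \cdot \frac{1}{216} \cdot \frac{1}{45736} = 28422 \cdot \frac{1}{81} + \frac{1}{3456} \cdot \frac{1}{45736} = \frac{3158}{9} + \frac{1}{158063616} = \frac{55462766593}{158063616}$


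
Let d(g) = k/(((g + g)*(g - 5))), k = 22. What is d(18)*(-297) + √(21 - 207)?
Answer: -363/26 + I*√186 ≈ -13.962 + 13.638*I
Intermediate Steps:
d(g) = 11/(g*(-5 + g)) (d(g) = 22/(((g + g)*(g - 5))) = 22/(((2*g)*(-5 + g))) = 22/((2*g*(-5 + g))) = 22*(1/(2*g*(-5 + g))) = 11/(g*(-5 + g)))
d(18)*(-297) + √(21 - 207) = (11/(18*(-5 + 18)))*(-297) + √(21 - 207) = (11*(1/18)/13)*(-297) + √(-186) = (11*(1/18)*(1/13))*(-297) + I*√186 = (11/234)*(-297) + I*√186 = -363/26 + I*√186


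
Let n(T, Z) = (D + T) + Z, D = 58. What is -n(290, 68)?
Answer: -416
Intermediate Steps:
n(T, Z) = 58 + T + Z (n(T, Z) = (58 + T) + Z = 58 + T + Z)
-n(290, 68) = -(58 + 290 + 68) = -1*416 = -416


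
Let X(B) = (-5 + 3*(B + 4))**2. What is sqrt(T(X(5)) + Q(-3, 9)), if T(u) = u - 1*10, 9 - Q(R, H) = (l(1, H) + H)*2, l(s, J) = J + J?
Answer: sqrt(429) ≈ 20.712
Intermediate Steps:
l(s, J) = 2*J
Q(R, H) = 9 - 6*H (Q(R, H) = 9 - (2*H + H)*2 = 9 - 3*H*2 = 9 - 6*H)
X(B) = (7 + 3*B)**2 (X(B) = (-5 + 3*(4 + B))**2 = (-5 + (12 + 3*B))**2 = (7 + 3*B)**2)
T(u) = -10 + u (T(u) = u - 10 = -10 + u)
sqrt(T(X(5)) + Q(-3, 9)) = sqrt((-10 + (7 + 3*5)**2) + (9 - 6*9)) = sqrt((-10 + (7 + 15)**2) + (9 - 54)) = sqrt((-10 + 22**2) - 45) = sqrt((-10 + 484) - 45) = sqrt(474 - 45) = sqrt(429)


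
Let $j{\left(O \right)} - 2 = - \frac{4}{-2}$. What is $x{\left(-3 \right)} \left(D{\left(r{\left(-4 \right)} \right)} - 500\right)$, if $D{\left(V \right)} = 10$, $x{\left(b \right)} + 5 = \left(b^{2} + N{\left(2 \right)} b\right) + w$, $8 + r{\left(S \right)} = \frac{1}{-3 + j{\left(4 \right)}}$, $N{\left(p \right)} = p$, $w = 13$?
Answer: $-5390$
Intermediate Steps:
$j{\left(O \right)} = 4$ ($j{\left(O \right)} = 2 - \frac{4}{-2} = 2 - -2 = 2 + 2 = 4$)
$r{\left(S \right)} = -7$ ($r{\left(S \right)} = -8 + \frac{1}{-3 + 4} = -8 + 1^{-1} = -8 + 1 = -7$)
$x{\left(b \right)} = 8 + b^{2} + 2 b$ ($x{\left(b \right)} = -5 + \left(\left(b^{2} + 2 b\right) + 13\right) = -5 + \left(13 + b^{2} + 2 b\right) = 8 + b^{2} + 2 b$)
$x{\left(-3 \right)} \left(D{\left(r{\left(-4 \right)} \right)} - 500\right) = \left(8 + \left(-3\right)^{2} + 2 \left(-3\right)\right) \left(10 - 500\right) = \left(8 + 9 - 6\right) \left(-490\right) = 11 \left(-490\right) = -5390$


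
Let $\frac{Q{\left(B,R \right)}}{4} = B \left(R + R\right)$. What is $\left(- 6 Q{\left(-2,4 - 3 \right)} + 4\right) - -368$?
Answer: $468$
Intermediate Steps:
$Q{\left(B,R \right)} = 8 B R$ ($Q{\left(B,R \right)} = 4 B \left(R + R\right) = 4 B 2 R = 4 \cdot 2 B R = 8 B R$)
$\left(- 6 Q{\left(-2,4 - 3 \right)} + 4\right) - -368 = \left(- 6 \cdot 8 \left(-2\right) \left(4 - 3\right) + 4\right) - -368 = \left(- 6 \cdot 8 \left(-2\right) 1 + 4\right) + 368 = \left(\left(-6\right) \left(-16\right) + 4\right) + 368 = \left(96 + 4\right) + 368 = 100 + 368 = 468$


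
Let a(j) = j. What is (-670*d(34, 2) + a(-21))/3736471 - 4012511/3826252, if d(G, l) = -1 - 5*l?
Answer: -14964511862733/14296679636692 ≈ -1.0467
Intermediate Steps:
(-670*d(34, 2) + a(-21))/3736471 - 4012511/3826252 = (-670*(-1 - 5*2) - 21)/3736471 - 4012511/3826252 = (-670*(-1 - 10) - 21)*(1/3736471) - 4012511*1/3826252 = (-670*(-11) - 21)*(1/3736471) - 4012511/3826252 = (7370 - 21)*(1/3736471) - 4012511/3826252 = 7349*(1/3736471) - 4012511/3826252 = 7349/3736471 - 4012511/3826252 = -14964511862733/14296679636692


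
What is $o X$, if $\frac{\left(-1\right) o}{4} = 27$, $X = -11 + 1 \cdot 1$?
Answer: $1080$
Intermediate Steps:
$X = -10$ ($X = -11 + 1 = -10$)
$o = -108$ ($o = \left(-4\right) 27 = -108$)
$o X = \left(-108\right) \left(-10\right) = 1080$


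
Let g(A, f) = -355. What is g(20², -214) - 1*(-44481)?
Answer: 44126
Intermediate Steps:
g(20², -214) - 1*(-44481) = -355 - 1*(-44481) = -355 + 44481 = 44126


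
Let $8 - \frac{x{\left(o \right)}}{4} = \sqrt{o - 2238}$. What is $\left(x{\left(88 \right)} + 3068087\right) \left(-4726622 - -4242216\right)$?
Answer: $-1486215252314 + 9688120 i \sqrt{86} \approx -1.4862 \cdot 10^{12} + 8.9844 \cdot 10^{7} i$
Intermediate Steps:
$x{\left(o \right)} = 32 - 4 \sqrt{-2238 + o}$ ($x{\left(o \right)} = 32 - 4 \sqrt{o - 2238} = 32 - 4 \sqrt{-2238 + o}$)
$\left(x{\left(88 \right)} + 3068087\right) \left(-4726622 - -4242216\right) = \left(\left(32 - 4 \sqrt{-2238 + 88}\right) + 3068087\right) \left(-4726622 - -4242216\right) = \left(\left(32 - 4 \sqrt{-2150}\right) + 3068087\right) \left(-4726622 + 4242216\right) = \left(\left(32 - 4 \cdot 5 i \sqrt{86}\right) + 3068087\right) \left(-484406\right) = \left(\left(32 - 20 i \sqrt{86}\right) + 3068087\right) \left(-484406\right) = \left(3068119 - 20 i \sqrt{86}\right) \left(-484406\right) = -1486215252314 + 9688120 i \sqrt{86}$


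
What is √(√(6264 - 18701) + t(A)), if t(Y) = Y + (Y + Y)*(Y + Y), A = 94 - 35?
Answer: √(13983 + I*√12437) ≈ 118.25 + 0.4715*I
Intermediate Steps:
A = 59
t(Y) = Y + 4*Y² (t(Y) = Y + (2*Y)*(2*Y) = Y + 4*Y²)
√(√(6264 - 18701) + t(A)) = √(√(6264 - 18701) + 59*(1 + 4*59)) = √(√(-12437) + 59*(1 + 236)) = √(I*√12437 + 59*237) = √(I*√12437 + 13983) = √(13983 + I*√12437)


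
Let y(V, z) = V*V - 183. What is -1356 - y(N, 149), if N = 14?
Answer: -1369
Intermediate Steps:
y(V, z) = -183 + V**2 (y(V, z) = V**2 - 183 = -183 + V**2)
-1356 - y(N, 149) = -1356 - (-183 + 14**2) = -1356 - (-183 + 196) = -1356 - 1*13 = -1356 - 13 = -1369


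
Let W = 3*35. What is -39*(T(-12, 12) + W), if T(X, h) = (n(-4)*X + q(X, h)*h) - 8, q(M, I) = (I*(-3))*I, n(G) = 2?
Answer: 199329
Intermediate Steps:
q(M, I) = -3*I**2 (q(M, I) = (-3*I)*I = -3*I**2)
T(X, h) = -8 - 3*h**3 + 2*X (T(X, h) = (2*X + (-3*h**2)*h) - 8 = (2*X - 3*h**3) - 8 = (-3*h**3 + 2*X) - 8 = -8 - 3*h**3 + 2*X)
W = 105
-39*(T(-12, 12) + W) = -39*((-8 - 3*12**3 + 2*(-12)) + 105) = -39*((-8 - 3*1728 - 24) + 105) = -39*((-8 - 5184 - 24) + 105) = -39*(-5216 + 105) = -39*(-5111) = 199329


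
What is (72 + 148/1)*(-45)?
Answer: -9900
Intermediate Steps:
(72 + 148/1)*(-45) = (72 + 148*1)*(-45) = (72 + 148)*(-45) = 220*(-45) = -9900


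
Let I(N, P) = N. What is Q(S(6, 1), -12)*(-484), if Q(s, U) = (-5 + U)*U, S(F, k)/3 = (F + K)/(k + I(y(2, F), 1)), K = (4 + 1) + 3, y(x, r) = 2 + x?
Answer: -98736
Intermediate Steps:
K = 8 (K = 5 + 3 = 8)
S(F, k) = 3*(8 + F)/(4 + k) (S(F, k) = 3*((F + 8)/(k + (2 + 2))) = 3*((8 + F)/(k + 4)) = 3*((8 + F)/(4 + k)) = 3*(8 + F)/(4 + k))
Q(s, U) = U*(-5 + U)
Q(S(6, 1), -12)*(-484) = -12*(-5 - 12)*(-484) = -12*(-17)*(-484) = 204*(-484) = -98736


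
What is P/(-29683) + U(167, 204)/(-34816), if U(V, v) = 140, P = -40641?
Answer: 352700359/258360832 ≈ 1.3651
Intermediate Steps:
P/(-29683) + U(167, 204)/(-34816) = -40641/(-29683) + 140/(-34816) = -40641*(-1/29683) + 140*(-1/34816) = 40641/29683 - 35/8704 = 352700359/258360832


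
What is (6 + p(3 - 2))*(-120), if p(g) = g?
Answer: -840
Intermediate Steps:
(6 + p(3 - 2))*(-120) = (6 + (3 - 2))*(-120) = (6 + 1)*(-120) = 7*(-120) = -840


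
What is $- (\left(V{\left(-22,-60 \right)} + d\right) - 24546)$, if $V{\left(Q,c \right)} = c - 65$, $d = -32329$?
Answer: $57000$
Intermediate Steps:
$V{\left(Q,c \right)} = -65 + c$ ($V{\left(Q,c \right)} = c - 65 = -65 + c$)
$- (\left(V{\left(-22,-60 \right)} + d\right) - 24546) = - (\left(\left(-65 - 60\right) - 32329\right) - 24546) = - (\left(-125 - 32329\right) - 24546) = - (-32454 - 24546) = \left(-1\right) \left(-57000\right) = 57000$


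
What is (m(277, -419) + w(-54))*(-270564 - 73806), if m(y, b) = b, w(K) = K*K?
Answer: -859891890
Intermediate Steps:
w(K) = K²
(m(277, -419) + w(-54))*(-270564 - 73806) = (-419 + (-54)²)*(-270564 - 73806) = (-419 + 2916)*(-344370) = 2497*(-344370) = -859891890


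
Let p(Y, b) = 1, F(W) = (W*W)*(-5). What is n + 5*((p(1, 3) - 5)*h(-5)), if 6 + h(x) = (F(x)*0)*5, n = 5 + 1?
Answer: 126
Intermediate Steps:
n = 6
F(W) = -5*W² (F(W) = W²*(-5) = -5*W²)
h(x) = -6 (h(x) = -6 + (-5*x²*0)*5 = -6 + 0*5 = -6 + 0 = -6)
n + 5*((p(1, 3) - 5)*h(-5)) = 6 + 5*((1 - 5)*(-6)) = 6 + 5*(-4*(-6)) = 6 + 5*24 = 6 + 120 = 126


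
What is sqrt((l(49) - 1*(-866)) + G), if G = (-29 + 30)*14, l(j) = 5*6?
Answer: sqrt(910) ≈ 30.166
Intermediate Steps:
l(j) = 30
G = 14 (G = 1*14 = 14)
sqrt((l(49) - 1*(-866)) + G) = sqrt((30 - 1*(-866)) + 14) = sqrt((30 + 866) + 14) = sqrt(896 + 14) = sqrt(910)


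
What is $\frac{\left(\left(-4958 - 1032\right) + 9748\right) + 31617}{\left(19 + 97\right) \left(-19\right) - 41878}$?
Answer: $- \frac{35375}{44082} \approx -0.80248$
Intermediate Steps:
$\frac{\left(\left(-4958 - 1032\right) + 9748\right) + 31617}{\left(19 + 97\right) \left(-19\right) - 41878} = \frac{\left(-5990 + 9748\right) + 31617}{116 \left(-19\right) - 41878} = \frac{3758 + 31617}{-2204 - 41878} = \frac{35375}{-44082} = 35375 \left(- \frac{1}{44082}\right) = - \frac{35375}{44082}$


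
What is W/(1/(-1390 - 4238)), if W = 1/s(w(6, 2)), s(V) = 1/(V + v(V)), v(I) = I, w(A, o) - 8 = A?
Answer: -157584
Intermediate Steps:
w(A, o) = 8 + A
s(V) = 1/(2*V) (s(V) = 1/(V + V) = 1/(2*V))
W = 28 (W = 1/(1/(2*(8 + 6))) = 1/((1/2)/14) = 1/((1/2)*(1/14)) = 1/(1/28) = 28)
W/(1/(-1390 - 4238)) = 28/(1/(-1390 - 4238)) = 28/(1/(-5628)) = 28/(-1/5628) = 28*(-5628) = -157584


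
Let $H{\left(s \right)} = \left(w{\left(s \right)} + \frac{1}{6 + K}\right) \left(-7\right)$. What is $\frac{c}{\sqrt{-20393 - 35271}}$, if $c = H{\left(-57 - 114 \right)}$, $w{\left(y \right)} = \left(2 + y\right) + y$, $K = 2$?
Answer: $- \frac{2719 i \sqrt{71}}{2272} \approx - 10.084 i$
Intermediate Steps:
$w{\left(y \right)} = 2 + 2 y$
$H{\left(s \right)} = - \frac{119}{8} - 14 s$ ($H{\left(s \right)} = \left(\left(2 + 2 s\right) + \frac{1}{6 + 2}\right) \left(-7\right) = \left(\left(2 + 2 s\right) + \frac{1}{8}\right) \left(-7\right) = \left(\frac{17}{8} + 2 s\right) \left(-7\right) = - \frac{119}{8} - 14 s$)
$c = \frac{19033}{8}$ ($c = - \frac{119}{8} - 14 \left(-57 - 114\right) = - \frac{119}{8} - -2394 = - \frac{119}{8} + 2394 = \frac{19033}{8} \approx 2379.1$)
$\frac{c}{\sqrt{-20393 - 35271}} = \frac{19033}{8 \sqrt{-20393 - 35271}} = \frac{19033}{8 \sqrt{-55664}} = \frac{19033}{8 \cdot 28 i \sqrt{71}} = \frac{19033 \left(- \frac{i \sqrt{71}}{1988}\right)}{8} = - \frac{2719 i \sqrt{71}}{2272}$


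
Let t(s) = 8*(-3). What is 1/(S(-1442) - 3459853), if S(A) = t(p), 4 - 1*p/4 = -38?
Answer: -1/3459877 ≈ -2.8903e-7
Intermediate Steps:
p = 168 (p = 16 - 4*(-38) = 16 + 152 = 168)
t(s) = -24
S(A) = -24
1/(S(-1442) - 3459853) = 1/(-24 - 3459853) = 1/(-3459877) = -1/3459877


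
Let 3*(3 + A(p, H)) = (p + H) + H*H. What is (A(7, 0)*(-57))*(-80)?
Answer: -3040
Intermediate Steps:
A(p, H) = -3 + H/3 + p/3 + H²/3 (A(p, H) = -3 + ((p + H) + H*H)/3 = -3 + ((H + p) + H²)/3 = -3 + (H + p + H²)/3 = -3 + (H/3 + p/3 + H²/3) = -3 + H/3 + p/3 + H²/3)
(A(7, 0)*(-57))*(-80) = ((-3 + (⅓)*0 + (⅓)*7 + (⅓)*0²)*(-57))*(-80) = ((-3 + 0 + 7/3 + (⅓)*0)*(-57))*(-80) = ((-3 + 0 + 7/3 + 0)*(-57))*(-80) = -⅔*(-57)*(-80) = 38*(-80) = -3040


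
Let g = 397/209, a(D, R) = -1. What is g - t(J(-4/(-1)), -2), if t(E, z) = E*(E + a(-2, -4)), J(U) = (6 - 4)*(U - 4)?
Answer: 397/209 ≈ 1.8995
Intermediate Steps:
J(U) = -8 + 2*U (J(U) = 2*(-4 + U) = -8 + 2*U)
t(E, z) = E*(-1 + E) (t(E, z) = E*(E - 1) = E*(-1 + E))
g = 397/209 (g = 397*(1/209) = 397/209 ≈ 1.8995)
g - t(J(-4/(-1)), -2) = 397/209 - (-8 + 2*(-4/(-1)))*(-1 + (-8 + 2*(-4/(-1)))) = 397/209 - (-8 + 2*(-4*(-1)))*(-1 + (-8 + 2*(-4*(-1)))) = 397/209 - (-8 + 2*4)*(-1 + (-8 + 2*4)) = 397/209 - (-8 + 8)*(-1 + (-8 + 8)) = 397/209 - 0*(-1 + 0) = 397/209 - 0*(-1) = 397/209 - 1*0 = 397/209 + 0 = 397/209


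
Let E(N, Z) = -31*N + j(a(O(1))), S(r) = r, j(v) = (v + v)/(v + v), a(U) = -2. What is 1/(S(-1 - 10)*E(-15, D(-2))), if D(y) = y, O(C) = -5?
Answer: -1/5126 ≈ -0.00019508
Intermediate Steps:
j(v) = 1 (j(v) = (2*v)/((2*v)) = (2*v)*(1/(2*v)) = 1)
E(N, Z) = 1 - 31*N (E(N, Z) = -31*N + 1 = 1 - 31*N)
1/(S(-1 - 10)*E(-15, D(-2))) = 1/((-1 - 10)*(1 - 31*(-15))) = 1/((-11)*(1 + 465)) = -1/11/466 = -1/11*1/466 = -1/5126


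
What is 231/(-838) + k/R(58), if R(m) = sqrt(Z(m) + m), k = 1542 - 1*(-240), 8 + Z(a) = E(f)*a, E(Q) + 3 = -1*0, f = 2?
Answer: -231/838 - 891*I*sqrt(31)/31 ≈ -0.27566 - 160.03*I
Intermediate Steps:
E(Q) = -3 (E(Q) = -3 - 1*0 = -3 + 0 = -3)
Z(a) = -8 - 3*a
k = 1782 (k = 1542 + 240 = 1782)
R(m) = sqrt(-8 - 2*m) (R(m) = sqrt((-8 - 3*m) + m) = sqrt(-8 - 2*m))
231/(-838) + k/R(58) = 231/(-838) + 1782/(sqrt(-8 - 2*58)) = 231*(-1/838) + 1782/(sqrt(-8 - 116)) = -231/838 + 1782/(sqrt(-124)) = -231/838 + 1782/((2*I*sqrt(31))) = -231/838 + 1782*(-I*sqrt(31)/62) = -231/838 - 891*I*sqrt(31)/31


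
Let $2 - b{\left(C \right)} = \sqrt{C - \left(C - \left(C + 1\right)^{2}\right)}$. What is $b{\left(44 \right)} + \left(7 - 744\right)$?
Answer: $-780$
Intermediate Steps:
$b{\left(C \right)} = 2 - \sqrt{\left(1 + C\right)^{2}}$ ($b{\left(C \right)} = 2 - \sqrt{C - \left(C - \left(C + 1\right)^{2}\right)} = 2 - \sqrt{C - \left(C - \left(1 + C\right)^{2}\right)} = 2 - \sqrt{\left(1 + C\right)^{2}}$)
$b{\left(44 \right)} + \left(7 - 744\right) = \left(2 - \sqrt{\left(1 + 44\right)^{2}}\right) + \left(7 - 744\right) = \left(2 - \sqrt{45^{2}}\right) + \left(7 - 744\right) = \left(2 - \sqrt{2025}\right) - 737 = \left(2 - 45\right) - 737 = -43 - 737 = -780$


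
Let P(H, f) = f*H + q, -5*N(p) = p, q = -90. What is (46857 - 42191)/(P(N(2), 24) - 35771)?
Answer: -23330/179353 ≈ -0.13008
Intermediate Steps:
N(p) = -p/5
P(H, f) = -90 + H*f (P(H, f) = f*H - 90 = H*f - 90 = -90 + H*f)
(46857 - 42191)/(P(N(2), 24) - 35771) = (46857 - 42191)/((-90 - ⅕*2*24) - 35771) = 4666/((-90 - ⅖*24) - 35771) = 4666/((-90 - 48/5) - 35771) = 4666/(-498/5 - 35771) = 4666/(-179353/5) = 4666*(-5/179353) = -23330/179353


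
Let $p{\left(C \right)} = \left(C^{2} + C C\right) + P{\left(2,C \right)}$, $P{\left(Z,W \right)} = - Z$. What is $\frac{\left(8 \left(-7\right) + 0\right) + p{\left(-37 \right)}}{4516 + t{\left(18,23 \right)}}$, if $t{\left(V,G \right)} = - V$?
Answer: $\frac{1340}{2249} \approx 0.59582$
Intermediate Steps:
$p{\left(C \right)} = -2 + 2 C^{2}$ ($p{\left(C \right)} = \left(C^{2} + C C\right) - 2 = \left(C^{2} + C^{2}\right) - 2 = 2 C^{2} - 2 = -2 + 2 C^{2}$)
$\frac{\left(8 \left(-7\right) + 0\right) + p{\left(-37 \right)}}{4516 + t{\left(18,23 \right)}} = \frac{\left(8 \left(-7\right) + 0\right) - \left(2 - 2 \left(-37\right)^{2}\right)}{4516 - 18} = \frac{\left(-56 + 0\right) + \left(-2 + 2 \cdot 1369\right)}{4516 - 18} = \frac{-56 + \left(-2 + 2738\right)}{4498} = \left(-56 + 2736\right) \frac{1}{4498} = 2680 \cdot \frac{1}{4498} = \frac{1340}{2249}$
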